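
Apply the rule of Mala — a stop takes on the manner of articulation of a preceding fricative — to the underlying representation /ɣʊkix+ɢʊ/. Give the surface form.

[ɣʊkixʁʊ]

The rule targets /ɢ/ (voiced uvular stop), which sits after the trigger /x/ (fricative).
The voiced uvular fricative is [ʁ], so /ɢ/ → [ʁ].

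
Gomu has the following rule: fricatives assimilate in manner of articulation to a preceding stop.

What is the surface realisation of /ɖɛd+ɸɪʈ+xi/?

The rule targets /ɸ/ (voiceless bilabial fricative), which sits after the trigger /d/ (stop).
The voiceless bilabial stop is [p], so /ɸ/ → [p].
The same rule applies at the second boundary: /x/ → [k] next to /ʈ/.

[ɖɛdpɪʈki]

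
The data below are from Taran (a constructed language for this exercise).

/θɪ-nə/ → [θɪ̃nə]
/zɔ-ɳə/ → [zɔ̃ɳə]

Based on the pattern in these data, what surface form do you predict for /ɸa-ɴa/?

[ɸãɴa]

The data show regressive nasality assimilation (vowel nasalisation): /ɪ/ → [ɪ̃] before /n/; /ɔ/ → [ɔ̃] before /ɳ/ — a vowel is nasalised by an immediately following nasal consonant.
/a/ sits next to the nasal /ɴ/ and is therefore nasalised to [ã].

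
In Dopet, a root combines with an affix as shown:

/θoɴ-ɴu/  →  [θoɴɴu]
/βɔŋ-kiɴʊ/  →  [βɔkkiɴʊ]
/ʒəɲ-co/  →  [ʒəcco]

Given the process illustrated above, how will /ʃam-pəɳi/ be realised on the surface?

[ʃappəɳi]

The data show regressive total assimilation (/ŋ/ → [k] before /k/; /ɲ/ → [c] before /c/): in every case the target segment becomes identical to its following neighbour, copying more than a single feature.
In [θoɴɴu] the two consonants at the boundary are already identical (/ɴ/ + /ɴ/), so the rule applies vacuously and nothing changes.
/m/ is the segment targeted by the rule; it sits immediately before /p/, so it assimilates completely and surfaces as [p].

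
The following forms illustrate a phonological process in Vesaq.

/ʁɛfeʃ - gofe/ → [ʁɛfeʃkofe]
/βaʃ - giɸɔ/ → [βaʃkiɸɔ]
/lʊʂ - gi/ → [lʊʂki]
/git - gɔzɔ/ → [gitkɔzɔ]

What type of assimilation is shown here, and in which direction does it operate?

progressive voicing assimilation

Comparing underlying and surface forms, /g/ → [k] is the alternation; the neighbouring /ʃ/ is constant.
The change voiced → voiceless matches the voicing of the preceding /ʃ/, identifying this as voicing assimilation.
Place and manner are unchanged, so the assimilation is partial, not total.
Checking the remaining alternations: /g/ → [k] after /ʂ/ (voiced → voiceless, matching voiceless); /g/ → [k] after /t/ (voiced → voiceless, matching voiceless) — only voicing changes, and always toward the preceding segment.
The trigger is the preceding segment, so the direction is progressive (perseverative).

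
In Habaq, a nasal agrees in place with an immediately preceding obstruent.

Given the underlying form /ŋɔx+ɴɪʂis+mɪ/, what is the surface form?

[ŋɔxŋɪʂisnɪ]

/ɴ/ is a voiced uvular nasal. The preceding trigger /x/ is velar, so /ɴ/ must become velar as well.
Changing only its place to velar gives [ŋ] — the voiced velar nasal.
At the second juncture, /m/ likewise becomes [n] adjacent to /s/.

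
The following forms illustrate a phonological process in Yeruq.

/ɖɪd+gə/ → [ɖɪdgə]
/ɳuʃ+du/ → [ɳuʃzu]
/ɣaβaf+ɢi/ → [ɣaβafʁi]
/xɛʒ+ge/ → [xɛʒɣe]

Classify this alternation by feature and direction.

Comparing underlying and surface forms, /d/ → [z] is the alternation; the neighbouring /ʃ/ is constant.
/d/ is a stop while /ʃ/ is a fricative; the output [z] is a fricative, matching the trigger — so the feature that spreads is manner.
Place and voice are unchanged, so the assimilation is partial, not total.
The same holds elsewhere in the data: /ɢ/ → [ʁ] after /f/ (stop → fricative, matching a fricative); /g/ → [ɣ] after /ʒ/ (stop → fricative, matching a fricative) — only manner changes, and always toward the preceding segment.
No alternation appears in [ɖɪdgə]: there the adjacent consonants already agree in manner (/g/ and /d/ are both stops), so this form is consistent with the same rule.
The trigger is the preceding segment, so the direction is progressive (perseverative).

progressive manner assimilation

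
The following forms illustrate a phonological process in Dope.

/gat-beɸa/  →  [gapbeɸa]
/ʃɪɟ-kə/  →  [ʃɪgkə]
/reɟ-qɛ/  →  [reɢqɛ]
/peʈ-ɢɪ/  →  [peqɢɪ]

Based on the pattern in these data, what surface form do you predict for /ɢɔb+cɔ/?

[ɢɔɟcɔ]

The data show regressive place assimilation: /t/ → [p] before /b/; /ɟ/ → [g] before /k/; /ɟ/ → [ɢ] before /q/; /ʈ/ → [q] before /ɢ/. In each pair only place changes, matching the following consonant, while manner and voice stay constant.
/b/ is a voiced bilabial stop. The following trigger /c/ is palatal, so /b/ must become palatal as well.
A voiced palatal stop is [ɟ], so the surface segment is [ɟ].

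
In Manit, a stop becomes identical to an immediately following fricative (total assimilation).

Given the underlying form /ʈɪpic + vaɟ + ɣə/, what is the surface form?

/c/ is the segment targeted by the rule; it sits immediately before /v/, so it assimilates completely and surfaces as [v].
At the second juncture, /ɟ/ likewise becomes [ɣ] adjacent to /ɣ/.

[ʈɪpivvaɣɣə]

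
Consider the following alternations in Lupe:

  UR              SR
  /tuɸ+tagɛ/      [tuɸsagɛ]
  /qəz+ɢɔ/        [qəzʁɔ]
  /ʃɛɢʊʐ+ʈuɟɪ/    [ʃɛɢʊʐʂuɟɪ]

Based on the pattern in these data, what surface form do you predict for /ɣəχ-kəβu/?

[ɣəχxəβu]

The data show progressive manner assimilation: /t/ → [s] after /ɸ/; /ɢ/ → [ʁ] after /z/; /ʈ/ → [ʂ] after /ʐ/. In each pair only manner changes, matching the preceding consonant, while place and voice stay constant.
The rule targets /k/ (voiceless velar stop), which sits after the trigger /χ/ (fricative).
The voiceless velar fricative is [x], so /k/ → [x].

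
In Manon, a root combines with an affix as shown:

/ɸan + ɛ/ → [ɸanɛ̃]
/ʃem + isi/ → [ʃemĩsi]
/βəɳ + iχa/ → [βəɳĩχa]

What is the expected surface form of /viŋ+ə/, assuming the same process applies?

The data show progressive nasality assimilation (vowel nasalisation): /ɛ/ → [ɛ̃] after /n/; /i/ → [ĩ] after /m/; /i/ → [ĩ] after /ɳ/ — a vowel is nasalised by an immediately preceding nasal consonant.
/ə/ sits next to the nasal /ŋ/ and is therefore nasalised to [ə̃].

[viŋə̃]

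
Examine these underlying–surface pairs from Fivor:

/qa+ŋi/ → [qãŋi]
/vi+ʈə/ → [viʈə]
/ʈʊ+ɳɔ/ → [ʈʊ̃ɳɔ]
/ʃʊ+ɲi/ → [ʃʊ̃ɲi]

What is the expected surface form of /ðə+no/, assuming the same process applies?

The data show regressive nasality assimilation (vowel nasalisation): /a/ → [ã] before /ŋ/; /ʊ/ → [ʊ̃] before /ɳ/; /ʊ/ → [ʊ̃] before /ɲ/ — a vowel is nasalised by an immediately following nasal consonant.
No change occurs in [viʈə] because the vowel at the boundary is adjacent to an oral consonant, not a nasal (/i/ next to /ʈ/).
The vowel /ə/ is adjacent to the following nasal /n/, so it acquires [+nasal] and surfaces as [ə̃].

[ðə̃no]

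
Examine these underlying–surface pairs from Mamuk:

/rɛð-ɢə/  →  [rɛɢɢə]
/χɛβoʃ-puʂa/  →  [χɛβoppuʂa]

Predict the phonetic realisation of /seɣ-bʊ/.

The data show regressive total assimilation (/ð/ → [ɢ] before /ɢ/; /ʃ/ → [p] before /p/): in every case the target segment becomes identical to its following neighbour, copying more than a single feature.
/ɣ/ is the segment targeted by the rule; it sits immediately before /b/, so it assimilates completely and surfaces as [b].

[sebbʊ]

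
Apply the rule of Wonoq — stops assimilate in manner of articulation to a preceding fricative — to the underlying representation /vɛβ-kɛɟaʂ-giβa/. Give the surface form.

The rule targets /k/ (voiceless velar stop), which sits after the trigger /β/ (fricative).
A voiceless velar fricative is [x], so the surface segment is [x].
At the second juncture, /g/ likewise becomes [ɣ] adjacent to /ʂ/.

[vɛβxɛɟaʂɣiβa]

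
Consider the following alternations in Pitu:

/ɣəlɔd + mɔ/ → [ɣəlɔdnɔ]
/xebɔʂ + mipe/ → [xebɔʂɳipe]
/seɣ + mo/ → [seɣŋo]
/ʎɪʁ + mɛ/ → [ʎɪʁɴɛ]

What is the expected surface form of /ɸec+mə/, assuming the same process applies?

The data show progressive place assimilation: /m/ → [n] after /d/; /m/ → [ɳ] after /ʂ/; /m/ → [ŋ] after /ɣ/; /m/ → [ɴ] after /ʁ/. In each pair only place changes, matching the preceding consonant, while manner and voice stay constant.
/m/ is a voiced bilabial nasal. The preceding trigger /c/ is palatal, so /m/ must become palatal as well.
A voiced palatal nasal is [ɲ], so the surface segment is [ɲ].

[ɸecɲə]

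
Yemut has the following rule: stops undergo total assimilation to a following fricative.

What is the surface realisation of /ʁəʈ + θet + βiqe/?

/ʈ/ is the segment targeted by the rule; it sits immediately before /θ/, so it assimilates completely and surfaces as [θ].
The same rule applies at the second boundary: /t/ → [β] next to /β/.

[ʁəθθeββiqe]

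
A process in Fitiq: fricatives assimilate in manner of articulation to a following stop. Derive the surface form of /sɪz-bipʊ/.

/z/ is a voiced alveolar fricative. The following trigger /b/ is a stop, so /z/ must become a stop as well.
Changing only its manner to stop gives [d] — the voiced alveolar stop.

[sɪdbipʊ]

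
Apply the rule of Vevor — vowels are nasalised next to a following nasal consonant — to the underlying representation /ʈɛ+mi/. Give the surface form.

[ʈɛ̃mi]

/ɛ/ sits next to the nasal /m/ and is therefore nasalised to [ɛ̃].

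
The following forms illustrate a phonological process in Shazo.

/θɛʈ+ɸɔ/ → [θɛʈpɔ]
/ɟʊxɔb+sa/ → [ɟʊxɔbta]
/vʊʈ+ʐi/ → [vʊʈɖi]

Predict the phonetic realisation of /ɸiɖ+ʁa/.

The data show progressive manner assimilation: /ɸ/ → [p] after /ʈ/; /s/ → [t] after /b/; /ʐ/ → [ɖ] after /ʈ/. In each pair only manner changes, matching the preceding consonant, while place and voice stay constant.
/ʁ/ is a voiced uvular fricative. The preceding trigger /ɖ/ is a stop, so /ʁ/ must become a stop as well.
A voiced uvular stop is [ɢ], so the surface segment is [ɢ].

[ɸiɖɢa]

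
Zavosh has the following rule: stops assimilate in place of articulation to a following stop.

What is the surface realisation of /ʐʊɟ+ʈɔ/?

The rule targets /ɟ/ (voiced palatal stop), which sits before the trigger /ʈ/ (retroflex).
A voiced retroflex stop is [ɖ], so the surface segment is [ɖ].

[ʐʊɖʈɔ]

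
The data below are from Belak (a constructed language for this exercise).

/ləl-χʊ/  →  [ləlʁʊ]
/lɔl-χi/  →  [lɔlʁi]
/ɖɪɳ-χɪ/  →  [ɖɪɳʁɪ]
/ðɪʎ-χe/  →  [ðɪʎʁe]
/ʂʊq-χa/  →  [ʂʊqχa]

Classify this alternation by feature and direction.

Underlying /χ/ is realised as [ʁ] next to /l/; /l/ itself does not change.
/χ/ is voiceless while /l/ is voiced; the output [ʁ] is voiced, matching the trigger — so the feature that spreads is voicing.
Place and manner are unchanged, so the assimilation is partial, not total.
Checking the remaining alternations: /χ/ → [ʁ] after /ɳ/ (voiceless → voiced, matching voiced); /χ/ → [ʁ] after /ʎ/ (voiceless → voiced, matching voiced) — only voicing changes, and always toward the preceding segment.
Nothing changes in [ʂʊqχa]: there the adjacent consonants already agree in voicing (/χ/ and /q/ are both voiceless), so this form is consistent with the same rule.
Since the segment that changes follows the conditioning segment, the assimilation is progressive.

progressive voicing assimilation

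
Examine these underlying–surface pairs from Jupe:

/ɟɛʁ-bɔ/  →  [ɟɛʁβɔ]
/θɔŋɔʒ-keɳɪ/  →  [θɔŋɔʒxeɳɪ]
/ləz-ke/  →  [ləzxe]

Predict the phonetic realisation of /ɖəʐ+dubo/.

[ɖəʐzubo]

The data show progressive manner assimilation: /b/ → [β] after /ʁ/; /k/ → [x] after /ʒ/; /k/ → [x] after /z/. In each pair only manner changes, matching the preceding consonant, while place and voice stay constant.
The rule targets /d/ (voiced alveolar stop), which sits after the trigger /ʐ/ (fricative).
The voiced alveolar fricative is [z], so /d/ → [z].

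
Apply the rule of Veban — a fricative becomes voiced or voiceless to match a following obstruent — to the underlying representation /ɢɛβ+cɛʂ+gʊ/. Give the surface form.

/β/ is a voiced bilabial fricative. The following trigger /c/ is voiceless, so /β/ must become voiceless as well.
Changing only its voicing to voiceless gives [ɸ] — the voiceless bilabial fricative.
The same rule applies at the second boundary: /ʂ/ → [ʐ] next to /g/.

[ɢɛɸcɛʐgʊ]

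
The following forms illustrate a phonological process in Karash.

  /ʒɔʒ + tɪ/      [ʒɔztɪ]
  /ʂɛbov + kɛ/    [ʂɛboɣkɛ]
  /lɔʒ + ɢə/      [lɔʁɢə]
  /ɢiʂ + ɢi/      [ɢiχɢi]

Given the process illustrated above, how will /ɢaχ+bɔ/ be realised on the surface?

[ɢaɸbɔ]

The data show regressive place assimilation: /ʒ/ → [z] before /t/; /v/ → [ɣ] before /k/; /ʒ/ → [ʁ] before /ɢ/; /ʂ/ → [χ] before /ɢ/. In each pair only place changes, matching the following consonant, while manner and voice stay constant.
The rule targets /χ/ (voiceless uvular fricative), which sits before the trigger /b/ (bilabial).
A voiceless bilabial fricative is [ɸ], so the surface segment is [ɸ].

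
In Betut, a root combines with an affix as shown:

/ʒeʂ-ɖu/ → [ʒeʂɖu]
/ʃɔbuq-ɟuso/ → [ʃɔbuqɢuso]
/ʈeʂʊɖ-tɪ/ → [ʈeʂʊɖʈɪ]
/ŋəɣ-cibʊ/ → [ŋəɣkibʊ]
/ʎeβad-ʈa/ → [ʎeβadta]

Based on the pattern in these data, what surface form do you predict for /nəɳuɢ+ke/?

[nəɳuɢqe]

The data show progressive place assimilation: /ɟ/ → [ɢ] after /q/; /t/ → [ʈ] after /ɖ/; /c/ → [k] after /ɣ/; /ʈ/ → [t] after /d/. In each pair only place changes, matching the preceding consonant, while manner and voice stay constant.
No alternation appears in [ʒeʂɖu]: there the adjacent consonants already agree in place (/ɖ/ and /ʂ/ are both retroflex), so this form is consistent with the same rule.
The rule targets /k/ (voiceless velar stop), which sits after the trigger /ɢ/ (uvular).
Changing only its place to uvular gives [q] — the voiceless uvular stop.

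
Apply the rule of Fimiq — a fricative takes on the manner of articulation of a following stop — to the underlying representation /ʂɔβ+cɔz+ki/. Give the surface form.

The rule targets /β/ (voiced bilabial fricative), which sits before the trigger /c/ (stop).
The voiced bilabial stop is [b], so /β/ → [b].
The same rule applies at the second boundary: /z/ → [d] next to /k/.

[ʂɔbcɔdki]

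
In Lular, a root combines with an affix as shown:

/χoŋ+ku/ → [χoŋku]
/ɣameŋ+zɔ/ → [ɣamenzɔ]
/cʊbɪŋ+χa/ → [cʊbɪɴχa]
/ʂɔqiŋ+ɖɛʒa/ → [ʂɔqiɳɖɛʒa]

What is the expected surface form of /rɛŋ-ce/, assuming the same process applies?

The data show regressive place assimilation: /ŋ/ → [n] before /z/; /ŋ/ → [ɴ] before /χ/; /ŋ/ → [ɳ] before /ɖ/. In each pair only place changes, matching the following consonant, while manner and voice stay constant.
No alternation appears in [χoŋku]: there the adjacent consonants already agree in place (/ŋ/ and /k/ are both velar), so this form is consistent with the same rule.
/ŋ/ is a voiced velar nasal. The following trigger /c/ is palatal, so /ŋ/ must become palatal as well.
Changing only its place to palatal gives [ɲ] — the voiced palatal nasal.

[rɛɲce]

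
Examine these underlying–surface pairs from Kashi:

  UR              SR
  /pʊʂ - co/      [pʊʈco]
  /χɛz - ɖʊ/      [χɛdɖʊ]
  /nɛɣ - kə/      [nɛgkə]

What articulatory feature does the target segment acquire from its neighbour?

Comparing underlying and surface forms, /ʂ/ → [ʈ] is the alternation; the neighbouring /c/ is constant.
/ʂ/ is a fricative while /c/ is a stop; the output [ʈ] is a stop, matching the trigger — so the feature that spreads is manner.
The same holds elsewhere in the data: /z/ → [d] before /ɖ/ (fricative → stop, matching a stop); /ɣ/ → [g] before /k/ (fricative → stop, matching a stop) — only manner changes, and always toward the following segment.

manner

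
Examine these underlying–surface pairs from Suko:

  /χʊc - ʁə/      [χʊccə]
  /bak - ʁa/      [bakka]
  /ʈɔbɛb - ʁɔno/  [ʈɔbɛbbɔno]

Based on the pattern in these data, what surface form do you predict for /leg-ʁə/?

[leggə]

The data show progressive total assimilation (/ʁ/ → [c] after /c/; /ʁ/ → [k] after /k/; /ʁ/ → [b] after /b/): in every case the target segment becomes identical to its preceding neighbour, copying more than a single feature.
/ʁ/ is the segment targeted by the rule; it sits immediately after /g/, so it assimilates completely and surfaces as [g].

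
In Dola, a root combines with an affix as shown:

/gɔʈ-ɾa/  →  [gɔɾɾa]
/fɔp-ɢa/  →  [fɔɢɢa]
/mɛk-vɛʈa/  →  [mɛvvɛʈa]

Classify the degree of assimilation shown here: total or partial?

Comparing underlying and surface forms, /ʈ/ → [ɾ] is the alternation; the neighbouring /ɾ/ is constant.
The output [ɾ] is identical to the trigger /ɾ/ — every feature (place, manner, voicing) has been copied — so this is total assimilation.
The remaining alternations confirm this: /p/ → [ɢ] before /ɢ/; /k/ → [v] before /v/ — in each case the output is a copy of the following consonant.

total assimilation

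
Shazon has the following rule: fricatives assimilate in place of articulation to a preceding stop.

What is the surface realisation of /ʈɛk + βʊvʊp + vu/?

The rule targets /β/ (voiced bilabial fricative), which sits after the trigger /k/ (velar).
Changing only its place to velar gives [ɣ] — the voiced velar fricative.
The same rule applies at the second boundary: /v/ → [β] next to /p/.

[ʈɛkɣʊvʊpβu]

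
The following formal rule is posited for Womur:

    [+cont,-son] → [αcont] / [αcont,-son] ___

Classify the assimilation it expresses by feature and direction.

The shared variable α links the value of [cont] on the target to that of the neighbouring obstruent. [cont] distinguishes stops from fricatives — a manner-of-articulation feature — so this is manner assimilation.
Since the environment is written before the underscore, the trigger precedes the target; the direction is progressive.

progressive manner assimilation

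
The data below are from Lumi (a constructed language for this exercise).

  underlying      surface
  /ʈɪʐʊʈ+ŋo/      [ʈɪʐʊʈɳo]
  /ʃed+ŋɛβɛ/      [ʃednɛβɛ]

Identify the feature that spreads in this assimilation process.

Comparing underlying and surface forms, /ŋ/ → [ɳ] is the alternation; the neighbouring /ʈ/ is constant.
The change velar → retroflex matches the place of the preceding /ʈ/, identifying this as place assimilation.
The other alternating form patterns the same way: /ŋ/ → [n] after /d/ (velar → alveolar, matching alveolar) — only place changes, and always toward the preceding segment.

place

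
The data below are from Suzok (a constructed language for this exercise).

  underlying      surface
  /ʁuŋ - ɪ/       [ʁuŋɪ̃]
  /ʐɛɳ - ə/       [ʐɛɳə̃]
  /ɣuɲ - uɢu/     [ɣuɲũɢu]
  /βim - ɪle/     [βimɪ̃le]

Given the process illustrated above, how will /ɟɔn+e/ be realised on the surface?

The data show progressive nasality assimilation (vowel nasalisation): /ɪ/ → [ɪ̃] after /ŋ/; /ə/ → [ə̃] after /ɳ/; /u/ → [ũ] after /ɲ/; /ɪ/ → [ɪ̃] after /m/ — a vowel is nasalised by an immediately preceding nasal consonant.
/e/ sits next to the nasal /n/ and is therefore nasalised to [ẽ].

[ɟɔnẽ]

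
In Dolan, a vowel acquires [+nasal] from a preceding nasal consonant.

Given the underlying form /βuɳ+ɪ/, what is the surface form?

The vowel /ɪ/ is adjacent to the preceding nasal /ɳ/, so it acquires [+nasal] and surfaces as [ɪ̃].

[βuɳɪ̃]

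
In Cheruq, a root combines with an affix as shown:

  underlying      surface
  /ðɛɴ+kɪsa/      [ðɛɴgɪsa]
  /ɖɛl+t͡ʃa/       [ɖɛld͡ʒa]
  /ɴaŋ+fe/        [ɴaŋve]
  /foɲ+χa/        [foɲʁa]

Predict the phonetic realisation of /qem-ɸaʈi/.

[qemβaʈi]

The data show progressive voicing assimilation: /k/ → [g] after /ɴ/; /t͡ʃ/ → [d͡ʒ] after /l/; /f/ → [v] after /ŋ/; /χ/ → [ʁ] after /ɲ/. In each pair only voicing changes, matching the preceding consonant, while place and manner stay constant.
/ɸ/ is a voiceless bilabial fricative. The preceding trigger /m/ is voiced, so /ɸ/ must become voiced as well.
Changing only its voicing to voiced gives [β] — the voiced bilabial fricative.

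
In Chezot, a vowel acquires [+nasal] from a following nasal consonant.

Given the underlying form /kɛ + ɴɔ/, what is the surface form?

[kɛ̃ɴɔ]

The vowel /ɛ/ is adjacent to the following nasal /ɴ/, so it acquires [+nasal] and surfaces as [ɛ̃].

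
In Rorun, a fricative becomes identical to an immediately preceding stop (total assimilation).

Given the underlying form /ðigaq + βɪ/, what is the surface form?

[ðigaqqɪ]

/β/ is the segment targeted by the rule; it sits immediately after /q/, so it assimilates completely and surfaces as [q].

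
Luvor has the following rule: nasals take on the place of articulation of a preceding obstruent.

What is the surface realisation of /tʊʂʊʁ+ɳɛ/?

The rule targets /ɳ/ (voiced retroflex nasal), which sits after the trigger /ʁ/ (uvular).
The voiced uvular nasal is [ɴ], so /ɳ/ → [ɴ].

[tʊʂʊʁɴɛ]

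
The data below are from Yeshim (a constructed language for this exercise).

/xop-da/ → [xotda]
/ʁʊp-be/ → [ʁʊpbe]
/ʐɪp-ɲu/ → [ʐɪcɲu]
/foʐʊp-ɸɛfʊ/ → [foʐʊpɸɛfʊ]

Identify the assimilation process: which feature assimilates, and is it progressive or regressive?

The segment that alternates is /p/, which surfaces as [t] when adjacent to /d/.
The change bilabial → alveolar matches the place of the following /d/, identifying this as place assimilation.
Manner and voice are unchanged, so the assimilation is partial, not total.
Checking the remaining alternation: /p/ → [c] before /ɲ/ (bilabial → palatal, matching palatal) — only place changes, and always toward the following segment.
Nothing changes in [ʁʊpbe], [foʐʊpɸɛfʊ]: there the adjacent consonants already agree in place (/p/ and /b/ are both bilabial; /p/ and /ɸ/ are both bilabial), so these forms are consistent with the same rule.
The trigger is the following segment, so the direction is regressive (anticipatory).

regressive place assimilation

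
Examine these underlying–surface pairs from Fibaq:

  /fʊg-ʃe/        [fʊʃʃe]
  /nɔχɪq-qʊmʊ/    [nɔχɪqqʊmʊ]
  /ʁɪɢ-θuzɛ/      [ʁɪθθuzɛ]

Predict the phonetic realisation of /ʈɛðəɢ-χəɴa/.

[ʈɛðəχχəɴa]

The data show regressive total assimilation (/g/ → [ʃ] before /ʃ/; /ɢ/ → [θ] before /θ/): in every case the target segment becomes identical to its following neighbour, copying more than a single feature.
In [nɔχɪqqʊmʊ] the two consonants at the boundary are already identical (/q/ + /q/), so the rule applies vacuously and nothing changes.
/ɢ/ is the segment targeted by the rule; it sits immediately before /χ/, so it assimilates completely and surfaces as [χ].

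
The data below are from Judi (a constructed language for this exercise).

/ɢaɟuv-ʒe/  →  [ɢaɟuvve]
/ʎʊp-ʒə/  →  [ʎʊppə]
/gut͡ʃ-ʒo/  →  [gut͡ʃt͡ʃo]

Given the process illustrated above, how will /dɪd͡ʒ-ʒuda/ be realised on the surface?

The data show progressive total assimilation (/ʒ/ → [v] after /v/; /ʒ/ → [p] after /p/; /ʒ/ → [t͡ʃ] after /t͡ʃ/): in every case the target segment becomes identical to its preceding neighbour, copying more than a single feature.
/ʒ/ is the segment targeted by the rule; it sits immediately after /d͡ʒ/, so it assimilates completely and surfaces as [d͡ʒ].

[dɪd͡ʒd͡ʒuda]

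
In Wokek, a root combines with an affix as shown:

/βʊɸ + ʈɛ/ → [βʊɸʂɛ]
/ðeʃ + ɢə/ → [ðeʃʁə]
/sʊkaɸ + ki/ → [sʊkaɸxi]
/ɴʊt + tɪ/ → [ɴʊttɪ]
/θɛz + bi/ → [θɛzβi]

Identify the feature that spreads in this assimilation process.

manner

Comparing underlying and surface forms, /ʈ/ → [ʂ] is the alternation; the neighbouring /ɸ/ is constant.
/ʈ/ is a stop while /ɸ/ is a fricative; the output [ʂ] is a fricative, matching the trigger — so the feature that spreads is manner.
The same holds elsewhere in the data: /ɢ/ → [ʁ] after /ʃ/ (stop → fricative, matching a fricative); /k/ → [x] after /ɸ/ (stop → fricative, matching a fricative); /b/ → [β] after /z/ (stop → fricative, matching a fricative) — only manner changes, and always toward the preceding segment.
Nothing changes in [ɴʊttɪ]: there the adjacent consonants already agree in manner (/t/ and /t/ are both stops), so this form is consistent with the same rule.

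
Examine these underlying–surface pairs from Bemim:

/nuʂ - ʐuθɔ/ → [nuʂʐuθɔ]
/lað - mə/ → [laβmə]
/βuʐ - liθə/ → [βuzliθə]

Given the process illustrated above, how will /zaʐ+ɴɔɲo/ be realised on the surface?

[zaʁɴɔɲo]

The data show regressive place assimilation: /ð/ → [β] before /m/; /ʐ/ → [z] before /l/. In each pair only place changes, matching the following consonant, while manner and voice stay constant.
Nothing changes in [nuʂʐuθɔ]: there the adjacent consonants already agree in place (/ʂ/ and /ʐ/ are both retroflex), so this form is consistent with the same rule.
The rule targets /ʐ/ (voiced retroflex fricative), which sits before the trigger /ɴ/ (uvular).
The voiced uvular fricative is [ʁ], so /ʐ/ → [ʁ].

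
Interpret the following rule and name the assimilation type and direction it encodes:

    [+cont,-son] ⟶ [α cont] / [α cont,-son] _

progressive manner assimilation

The rule copies [cont] (continuancy) from the environment onto the target fricatives; since [±cont] encodes the stop/fricative manner contrast, the assimilating dimension is manner.
The conditioning segment sits to the left of the focus bar, meaning the trigger precedes the segment that changes — progressive assimilation.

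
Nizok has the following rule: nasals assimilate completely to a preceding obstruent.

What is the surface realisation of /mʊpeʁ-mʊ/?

/m/ is the segment targeted by the rule; it sits immediately after /ʁ/, so it assimilates completely and surfaces as [ʁ].

[mʊpeʁʁʊ]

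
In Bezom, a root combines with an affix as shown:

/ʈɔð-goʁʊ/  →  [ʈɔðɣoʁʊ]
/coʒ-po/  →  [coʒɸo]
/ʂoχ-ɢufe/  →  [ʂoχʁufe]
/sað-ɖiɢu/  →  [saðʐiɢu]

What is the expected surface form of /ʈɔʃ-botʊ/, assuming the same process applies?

[ʈɔʃβotʊ]

The data show progressive manner assimilation: /g/ → [ɣ] after /ð/; /p/ → [ɸ] after /ʒ/; /ɢ/ → [ʁ] after /χ/; /ɖ/ → [ʐ] after /ð/. In each pair only manner changes, matching the preceding consonant, while place and voice stay constant.
/b/ is a voiced bilabial stop. The preceding trigger /ʃ/ is a fricative, so /b/ must become a fricative as well.
A voiced bilabial fricative is [β], so the surface segment is [β].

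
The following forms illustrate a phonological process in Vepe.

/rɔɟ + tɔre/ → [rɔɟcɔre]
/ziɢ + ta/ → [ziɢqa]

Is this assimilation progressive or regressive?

The segment that alternates is /t/, which surfaces as [c] when adjacent to /ɟ/.
The change alveolar → palatal matches the place of the preceding /ɟ/, identifying this as place assimilation.
The other alternating form patterns the same way: /t/ → [q] after /ɢ/ (alveolar → uvular, matching uvular) — only place changes, and always toward the preceding segment.
Since the segment that changes follows the conditioning segment, the assimilation is progressive.

progressive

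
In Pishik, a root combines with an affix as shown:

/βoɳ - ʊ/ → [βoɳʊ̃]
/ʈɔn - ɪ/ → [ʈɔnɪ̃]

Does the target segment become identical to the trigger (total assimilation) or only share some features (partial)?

partial assimilation

The vowel /ʊ/ surfaces as nasalised [ʊ̃] next to the preceding nasal /ɳ/ — it has acquired the [+nasal] feature of its neighbour.
The other form shows the same pattern: /ɪ/ → [ɪ̃] after /n/ — each time a vowel is nasalised next to a preceding nasal.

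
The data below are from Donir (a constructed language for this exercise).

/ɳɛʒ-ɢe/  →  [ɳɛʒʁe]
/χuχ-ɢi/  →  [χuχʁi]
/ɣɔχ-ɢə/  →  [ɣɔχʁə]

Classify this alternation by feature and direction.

progressive manner assimilation

Comparing underlying and surface forms, /ɢ/ → [ʁ] is the alternation; the neighbouring /ʒ/ is constant.
The change stop → fricative matches the manner of the preceding /ʒ/, identifying this as manner assimilation.
Place and voice are unchanged, so the assimilation is partial, not total.
The other alternating form patterns the same way: /ɢ/ → [ʁ] after /χ/ (stop → fricative, matching a fricative) — only manner changes, and always toward the preceding segment.
Since the segment that changes follows the conditioning segment, the assimilation is progressive.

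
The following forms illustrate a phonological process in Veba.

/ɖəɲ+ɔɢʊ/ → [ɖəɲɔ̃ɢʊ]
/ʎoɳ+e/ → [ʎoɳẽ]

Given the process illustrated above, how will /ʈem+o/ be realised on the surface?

[ʈemõ]

The data show progressive nasality assimilation (vowel nasalisation): /ɔ/ → [ɔ̃] after /ɲ/; /e/ → [ẽ] after /ɳ/ — a vowel is nasalised by an immediately preceding nasal consonant.
/o/ sits next to the nasal /m/ and is therefore nasalised to [õ].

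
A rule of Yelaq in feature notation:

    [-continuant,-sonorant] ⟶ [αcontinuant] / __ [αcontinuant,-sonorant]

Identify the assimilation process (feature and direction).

The shared variable α links the value of [continuant] on the target to that of the neighbouring obstruent. [continuant] distinguishes stops from fricatives — a manner-of-articulation feature — so this is manner assimilation.
Since the environment is written after the underscore, the trigger follows the target; the direction is regressive.

regressive manner assimilation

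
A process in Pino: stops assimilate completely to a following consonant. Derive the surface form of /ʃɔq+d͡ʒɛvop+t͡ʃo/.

[ʃɔd͡ʒd͡ʒɛvot͡ʃt͡ʃo]

/q/ is the segment targeted by the rule; it sits immediately before /d͡ʒ/, so it assimilates completely and surfaces as [d͡ʒ].
The same rule applies at the second boundary: /p/ → [t͡ʃ] next to /t͡ʃ/.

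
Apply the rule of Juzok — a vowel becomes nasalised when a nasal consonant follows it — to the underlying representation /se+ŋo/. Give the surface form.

[sẽŋo]

The vowel /e/ is adjacent to the following nasal /ŋ/, so it acquires [+nasal] and surfaces as [ẽ].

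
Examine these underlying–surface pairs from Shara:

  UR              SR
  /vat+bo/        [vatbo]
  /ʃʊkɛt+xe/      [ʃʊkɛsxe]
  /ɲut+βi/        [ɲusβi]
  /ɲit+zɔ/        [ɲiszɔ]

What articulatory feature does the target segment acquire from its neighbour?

manner

Underlying /t/ is realised as [s] next to /x/; /x/ itself does not change.
The change stop → fricative matches the manner of the following /x/, identifying this as manner assimilation.
Checking the remaining alternations: /t/ → [s] before /β/ (stop → fricative, matching a fricative); /t/ → [s] before /z/ (stop → fricative, matching a fricative) — only manner changes, and always toward the following segment.
Nothing changes in [vatbo]: there the adjacent consonants already agree in manner (/t/ and /b/ are both stops), so this form is consistent with the same rule.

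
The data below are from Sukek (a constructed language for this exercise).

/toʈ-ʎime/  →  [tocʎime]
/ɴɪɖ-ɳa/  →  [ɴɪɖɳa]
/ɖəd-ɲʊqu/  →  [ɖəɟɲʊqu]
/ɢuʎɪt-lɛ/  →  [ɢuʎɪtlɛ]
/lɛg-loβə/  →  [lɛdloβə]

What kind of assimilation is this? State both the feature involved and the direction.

regressive place assimilation

Underlying /ʈ/ is realised as [c] next to /ʎ/; /ʎ/ itself does not change.
/ʈ/ is retroflex while /ʎ/ is palatal; the output [c] is palatal, matching the trigger — so the feature that spreads is place.
Manner and voice are unchanged, so the assimilation is partial, not total.
Checking the remaining alternations: /d/ → [ɟ] before /ɲ/ (alveolar → palatal, matching palatal); /g/ → [d] before /l/ (velar → alveolar, matching alveolar) — only place changes, and always toward the following segment.
No alternation appears in [ɴɪɖɳa], [ɢuʎɪtlɛ]: there the adjacent consonants already agree in place (/ɖ/ and /ɳ/ are both retroflex; /t/ and /l/ are both alveolar), so these forms are consistent with the same rule.
The trigger is the following segment, so the direction is regressive (anticipatory).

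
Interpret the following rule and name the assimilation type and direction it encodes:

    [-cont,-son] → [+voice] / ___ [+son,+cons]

The structural change is [+voice], and the conditioning segment [+son,+cons] (a sonorant consonant) is itself voiced, so the target comes to share the voicing of its neighbour — voicing assimilation.
Since the environment is written after the underscore, the trigger follows the target; the direction is regressive.

regressive voicing assimilation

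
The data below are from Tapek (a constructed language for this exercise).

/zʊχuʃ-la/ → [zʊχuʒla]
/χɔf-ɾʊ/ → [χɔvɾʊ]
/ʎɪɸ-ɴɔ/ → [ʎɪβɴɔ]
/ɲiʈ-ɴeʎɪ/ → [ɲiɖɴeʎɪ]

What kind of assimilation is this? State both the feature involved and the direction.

Underlying /ʃ/ is realised as [ʒ] next to /l/; /l/ itself does not change.
/ʃ/ is voiceless while /l/ is voiced; the output [ʒ] is voiced, matching the trigger — so the feature that spreads is voicing.
Place and manner are unchanged, so the assimilation is partial, not total.
The other alternating forms pattern the same way: /f/ → [v] before /ɾ/ (voiceless → voiced, matching voiced); /ɸ/ → [β] before /ɴ/ (voiceless → voiced, matching voiced); /ʈ/ → [ɖ] before /ɴ/ (voiceless → voiced, matching voiced) — only voicing changes, and always toward the following segment.
The trigger is the following segment, so the direction is regressive (anticipatory).

regressive voicing assimilation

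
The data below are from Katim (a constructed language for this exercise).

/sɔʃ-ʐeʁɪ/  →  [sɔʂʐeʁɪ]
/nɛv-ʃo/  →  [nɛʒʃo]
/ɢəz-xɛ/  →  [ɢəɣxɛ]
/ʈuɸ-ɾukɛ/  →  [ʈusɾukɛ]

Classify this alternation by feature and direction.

Comparing underlying and surface forms, /ʃ/ → [ʂ] is the alternation; the neighbouring /ʐ/ is constant.
The change postalveolar → retroflex matches the place of the following /ʐ/, identifying this as place assimilation.
Manner and voice are unchanged, so the assimilation is partial, not total.
The other alternating forms pattern the same way: /v/ → [ʒ] before /ʃ/ (labiodental → postalveolar, matching postalveolar); /z/ → [ɣ] before /x/ (alveolar → velar, matching velar); /ɸ/ → [s] before /ɾ/ (bilabial → alveolar, matching alveolar) — only place changes, and always toward the following segment.
Since the segment that changes precedes the conditioning segment, the assimilation is regressive.

regressive place assimilation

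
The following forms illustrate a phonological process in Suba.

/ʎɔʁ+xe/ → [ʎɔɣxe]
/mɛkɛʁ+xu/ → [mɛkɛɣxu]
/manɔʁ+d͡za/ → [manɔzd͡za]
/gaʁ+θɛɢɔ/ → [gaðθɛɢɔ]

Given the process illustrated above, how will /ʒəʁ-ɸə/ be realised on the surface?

[ʒəβɸə]

The data show regressive place assimilation: /ʁ/ → [ɣ] before /x/; /ʁ/ → [z] before /d͡z/; /ʁ/ → [ð] before /θ/. In each pair only place changes, matching the following consonant, while manner and voice stay constant.
The rule targets /ʁ/ (voiced uvular fricative), which sits before the trigger /ɸ/ (bilabial).
A voiced bilabial fricative is [β], so the surface segment is [β].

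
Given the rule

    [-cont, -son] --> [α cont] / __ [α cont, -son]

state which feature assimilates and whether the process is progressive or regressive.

regressive manner assimilation

The rule copies [cont] (continuancy) from the environment onto the target stops; since [±cont] encodes the stop/fricative manner contrast, the assimilating dimension is manner.
The conditioning segment sits to the right of the focus bar, meaning the trigger follows the segment that changes — regressive assimilation.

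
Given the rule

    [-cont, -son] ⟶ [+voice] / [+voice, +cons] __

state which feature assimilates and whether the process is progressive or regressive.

The structural change is [+voice], and the conditioning segment [+voice, +cons] (a voiced consonant) is itself voiced, so the target comes to share the voicing of its neighbour — voicing assimilation.
Since the environment is written before the underscore, the trigger precedes the target; the direction is progressive.

progressive voicing assimilation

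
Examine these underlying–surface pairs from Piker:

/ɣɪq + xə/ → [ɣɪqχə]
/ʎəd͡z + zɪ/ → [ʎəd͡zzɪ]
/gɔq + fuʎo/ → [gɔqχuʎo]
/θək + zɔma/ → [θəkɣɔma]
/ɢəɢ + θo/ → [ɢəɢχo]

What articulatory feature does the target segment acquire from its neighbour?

place

Comparing underlying and surface forms, /x/ → [χ] is the alternation; the neighbouring /q/ is constant.
The change velar → uvular matches the place of the preceding /q/, identifying this as place assimilation.
The same holds elsewhere in the data: /f/ → [χ] after /q/ (labiodental → uvular, matching uvular); /z/ → [ɣ] after /k/ (alveolar → velar, matching velar); /θ/ → [χ] after /ɢ/ (dental → uvular, matching uvular) — only place changes, and always toward the preceding segment.
No alternation appears in [ʎəd͡zzɪ]: there the adjacent consonants already agree in place (/z/ and /d͡z/ are both alveolar), so this form is consistent with the same rule.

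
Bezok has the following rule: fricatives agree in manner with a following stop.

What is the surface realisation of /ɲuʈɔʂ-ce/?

The rule targets /ʂ/ (voiceless retroflex fricative), which sits before the trigger /c/ (stop).
A voiceless retroflex stop is [ʈ], so the surface segment is [ʈ].

[ɲuʈɔʈce]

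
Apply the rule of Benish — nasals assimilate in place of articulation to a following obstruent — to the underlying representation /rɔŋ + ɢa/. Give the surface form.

[rɔɴɢa]

/ŋ/ is a voiced velar nasal. The following trigger /ɢ/ is uvular, so /ŋ/ must become uvular as well.
Changing only its place to uvular gives [ɴ] — the voiced uvular nasal.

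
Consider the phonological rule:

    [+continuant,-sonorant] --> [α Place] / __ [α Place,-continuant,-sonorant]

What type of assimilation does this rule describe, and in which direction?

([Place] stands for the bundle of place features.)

The rule copies the place features (abbreviated [Place]) from the environment onto the target, so the assimilating feature is place.
Since the environment is written after the underscore, the trigger follows the target; the direction is regressive.

regressive place assimilation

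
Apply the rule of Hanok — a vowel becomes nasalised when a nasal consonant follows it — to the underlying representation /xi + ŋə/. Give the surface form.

/i/ sits next to the nasal /ŋ/ and is therefore nasalised to [ĩ].

[xĩŋə]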